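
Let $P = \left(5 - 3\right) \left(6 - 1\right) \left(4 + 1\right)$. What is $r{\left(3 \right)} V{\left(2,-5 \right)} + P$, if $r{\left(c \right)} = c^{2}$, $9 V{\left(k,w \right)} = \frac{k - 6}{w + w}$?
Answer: $\frac{252}{5} \approx 50.4$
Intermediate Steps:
$V{\left(k,w \right)} = \frac{-6 + k}{18 w}$ ($V{\left(k,w \right)} = \frac{\left(k - 6\right) \frac{1}{w + w}}{9} = \frac{\left(-6 + k\right) \frac{1}{2 w}}{9} = \frac{\frac{1}{2} \frac{1}{w} \left(-6 + k\right)}{9} = \frac{-6 + k}{18 w}$)
$P = 50$ ($P = 2 \cdot 5 \cdot 5 = 10 \cdot 5 = 50$)
$r{\left(3 \right)} V{\left(2,-5 \right)} + P = 3^{2} \frac{-6 + 2}{18 \left(-5\right)} + 50 = 9 \cdot \frac{1}{18} \left(- \frac{1}{5}\right) \left(-4\right) + 50 = 9 \cdot \frac{2}{45} + 50 = \frac{2}{5} + 50 = \frac{252}{5}$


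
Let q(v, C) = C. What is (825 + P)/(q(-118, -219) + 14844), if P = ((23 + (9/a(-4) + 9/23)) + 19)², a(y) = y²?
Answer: 120528683/660192000 ≈ 0.18257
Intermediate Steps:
P = 249861249/135424 (P = ((23 + (9/((-4)²) + 9/23)) + 19)² = ((23 + (9/16 + 9*(1/23))) + 19)² = ((23 + (9*(1/16) + 9/23)) + 19)² = ((23 + (9/16 + 9/23)) + 19)² = ((23 + 351/368) + 19)² = (8815/368 + 19)² = (15807/368)² = 249861249/135424 ≈ 1845.0)
(825 + P)/(q(-118, -219) + 14844) = (825 + 249861249/135424)/(-219 + 14844) = (361586049/135424)/14625 = (361586049/135424)*(1/14625) = 120528683/660192000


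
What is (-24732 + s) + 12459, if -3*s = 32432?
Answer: -69251/3 ≈ -23084.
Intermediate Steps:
s = -32432/3 (s = -⅓*32432 = -32432/3 ≈ -10811.)
(-24732 + s) + 12459 = (-24732 - 32432/3) + 12459 = -106628/3 + 12459 = -69251/3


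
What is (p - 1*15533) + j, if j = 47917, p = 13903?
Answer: 46287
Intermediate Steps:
(p - 1*15533) + j = (13903 - 1*15533) + 47917 = (13903 - 15533) + 47917 = -1630 + 47917 = 46287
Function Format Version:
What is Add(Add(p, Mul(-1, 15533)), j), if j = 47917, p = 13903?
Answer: 46287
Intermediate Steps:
Add(Add(p, Mul(-1, 15533)), j) = Add(Add(13903, Mul(-1, 15533)), 47917) = Add(Add(13903, -15533), 47917) = Add(-1630, 47917) = 46287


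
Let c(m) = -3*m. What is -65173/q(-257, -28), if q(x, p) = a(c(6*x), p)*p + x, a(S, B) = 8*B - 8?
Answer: -65173/6239 ≈ -10.446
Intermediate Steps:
a(S, B) = -8 + 8*B
q(x, p) = x + p*(-8 + 8*p) (q(x, p) = (-8 + 8*p)*p + x = p*(-8 + 8*p) + x = x + p*(-8 + 8*p))
-65173/q(-257, -28) = -65173/(-257 + 8*(-28)*(-1 - 28)) = -65173/(-257 + 8*(-28)*(-29)) = -65173/(-257 + 6496) = -65173/6239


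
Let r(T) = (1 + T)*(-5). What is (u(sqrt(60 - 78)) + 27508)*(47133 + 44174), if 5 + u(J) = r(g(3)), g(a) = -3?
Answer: 2512129491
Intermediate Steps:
r(T) = -5 - 5*T
u(J) = 5 (u(J) = -5 + (-5 - 5*(-3)) = -5 + (-5 + 15) = -5 + 10 = 5)
(u(sqrt(60 - 78)) + 27508)*(47133 + 44174) = (5 + 27508)*(47133 + 44174) = 27513*91307 = 2512129491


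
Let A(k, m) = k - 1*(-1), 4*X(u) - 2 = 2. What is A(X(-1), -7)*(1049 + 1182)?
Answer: 4462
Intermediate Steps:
X(u) = 1 (X(u) = 1/2 + (1/4)*2 = 1/2 + 1/2 = 1)
A(k, m) = 1 + k (A(k, m) = k + 1 = 1 + k)
A(X(-1), -7)*(1049 + 1182) = (1 + 1)*(1049 + 1182) = 2*2231 = 4462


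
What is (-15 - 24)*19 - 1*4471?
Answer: -5212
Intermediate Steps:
(-15 - 24)*19 - 1*4471 = -39*19 - 4471 = -741 - 4471 = -5212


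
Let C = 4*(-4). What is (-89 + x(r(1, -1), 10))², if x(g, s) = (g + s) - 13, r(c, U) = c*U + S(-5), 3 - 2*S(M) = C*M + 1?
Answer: 17424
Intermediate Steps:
C = -16
S(M) = 1 + 8*M (S(M) = 3/2 - (-16*M + 1)/2 = 3/2 - (1 - 16*M)/2 = 3/2 + (-½ + 8*M) = 1 + 8*M)
r(c, U) = -39 + U*c (r(c, U) = c*U + (1 + 8*(-5)) = U*c + (1 - 40) = U*c - 39 = -39 + U*c)
x(g, s) = -13 + g + s
(-89 + x(r(1, -1), 10))² = (-89 + (-13 + (-39 - 1*1) + 10))² = (-89 + (-13 + (-39 - 1) + 10))² = (-89 + (-13 - 40 + 10))² = (-89 - 43)² = (-132)² = 17424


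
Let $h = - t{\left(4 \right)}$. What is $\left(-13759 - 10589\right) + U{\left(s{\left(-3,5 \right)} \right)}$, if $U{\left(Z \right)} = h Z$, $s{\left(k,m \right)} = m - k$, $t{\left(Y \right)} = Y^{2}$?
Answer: $-24476$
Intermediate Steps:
$h = -16$ ($h = - 4^{2} = \left(-1\right) 16 = -16$)
$U{\left(Z \right)} = - 16 Z$
$\left(-13759 - 10589\right) + U{\left(s{\left(-3,5 \right)} \right)} = \left(-13759 - 10589\right) - 16 \left(5 - -3\right) = -24348 - 16 \left(5 + 3\right) = -24348 - 128 = -24476$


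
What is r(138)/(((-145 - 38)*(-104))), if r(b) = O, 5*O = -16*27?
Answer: -18/3965 ≈ -0.0045397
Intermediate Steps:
O = -432/5 (O = (-16*27)/5 = (1/5)*(-432) = -432/5 ≈ -86.400)
r(b) = -432/5
r(138)/(((-145 - 38)*(-104))) = -432*(-1/(104*(-145 - 38)))/5 = -432/(5*((-183*(-104)))) = -432/5/19032 = -432/5*1/19032 = -18/3965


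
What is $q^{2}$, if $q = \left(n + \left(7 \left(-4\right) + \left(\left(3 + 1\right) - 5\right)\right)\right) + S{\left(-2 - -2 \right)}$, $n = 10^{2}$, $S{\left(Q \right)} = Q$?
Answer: $5041$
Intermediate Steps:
$n = 100$
$q = 71$ ($q = \left(100 + \left(7 \left(-4\right) + \left(\left(3 + 1\right) - 5\right)\right)\right) - 0 = \left(100 + \left(-28 + \left(4 - 5\right)\right)\right) + \left(-2 + 2\right) = \left(100 - 29\right) + 0 = 71 + 0 = 71$)
$q^{2} = 71^{2} = 5041$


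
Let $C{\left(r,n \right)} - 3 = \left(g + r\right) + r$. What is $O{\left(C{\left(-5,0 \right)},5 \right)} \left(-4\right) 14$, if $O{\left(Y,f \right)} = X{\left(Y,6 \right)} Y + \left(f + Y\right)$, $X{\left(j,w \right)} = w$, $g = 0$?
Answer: $2464$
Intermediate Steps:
$C{\left(r,n \right)} = 3 + 2 r$ ($C{\left(r,n \right)} = 3 + \left(\left(0 + r\right) + r\right) = 3 + \left(r + r\right) = 3 + 2 r$)
$O{\left(Y,f \right)} = f + 7 Y$ ($O{\left(Y,f \right)} = 6 Y + \left(f + Y\right) = 6 Y + \left(Y + f\right) = f + 7 Y$)
$O{\left(C{\left(-5,0 \right)},5 \right)} \left(-4\right) 14 = \left(5 + 7 \left(3 + 2 \left(-5\right)\right)\right) \left(-4\right) 14 = \left(5 + 7 \left(3 - 10\right)\right) \left(-4\right) 14 = \left(5 + 7 \left(-7\right)\right) \left(-4\right) 14 = \left(5 - 49\right) \left(-4\right) 14 = \left(-44\right) \left(-4\right) 14 = 176 \cdot 14 = 2464$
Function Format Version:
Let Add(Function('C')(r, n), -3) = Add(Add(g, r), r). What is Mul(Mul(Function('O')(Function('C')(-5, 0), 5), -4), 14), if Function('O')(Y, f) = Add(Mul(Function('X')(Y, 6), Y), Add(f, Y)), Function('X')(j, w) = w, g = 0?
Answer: 2464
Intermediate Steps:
Function('C')(r, n) = Add(3, Mul(2, r)) (Function('C')(r, n) = Add(3, Add(Add(0, r), r)) = Add(3, Add(r, r)) = Add(3, Mul(2, r)))
Function('O')(Y, f) = Add(f, Mul(7, Y)) (Function('O')(Y, f) = Add(Mul(6, Y), Add(f, Y)) = Add(Mul(6, Y), Add(Y, f)) = Add(f, Mul(7, Y)))
Mul(Mul(Function('O')(Function('C')(-5, 0), 5), -4), 14) = Mul(Mul(Add(5, Mul(7, Add(3, Mul(2, -5)))), -4), 14) = Mul(Mul(Add(5, Mul(7, Add(3, -10))), -4), 14) = Mul(Mul(Add(5, Mul(7, -7)), -4), 14) = Mul(Mul(Add(5, -49), -4), 14) = Mul(Mul(-44, -4), 14) = Mul(176, 14) = 2464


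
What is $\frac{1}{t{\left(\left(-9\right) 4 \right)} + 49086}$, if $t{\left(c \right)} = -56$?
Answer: $\frac{1}{49030} \approx 2.0396 \cdot 10^{-5}$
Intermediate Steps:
$\frac{1}{t{\left(\left(-9\right) 4 \right)} + 49086} = \frac{1}{-56 + 49086} = \frac{1}{49030}$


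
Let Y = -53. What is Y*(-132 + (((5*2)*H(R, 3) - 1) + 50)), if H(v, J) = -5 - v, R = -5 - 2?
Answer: 3339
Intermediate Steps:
R = -7
Y*(-132 + (((5*2)*H(R, 3) - 1) + 50)) = -53*(-132 + (((5*2)*(-5 - 1*(-7)) - 1) + 50)) = -53*(-132 + ((10*(-5 + 7) - 1) + 50)) = -53*(-132 + ((10*2 - 1) + 50)) = -53*(-132 + ((20 - 1) + 50)) = -53*(-132 + (19 + 50)) = -53*(-132 + 69) = -53*(-63) = 3339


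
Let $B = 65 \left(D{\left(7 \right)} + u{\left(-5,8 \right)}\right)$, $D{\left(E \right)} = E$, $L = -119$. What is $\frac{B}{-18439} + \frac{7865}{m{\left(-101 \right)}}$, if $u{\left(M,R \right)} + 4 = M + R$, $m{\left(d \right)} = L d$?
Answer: $\frac{140335325}{221618341} \approx 0.63323$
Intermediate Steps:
$m{\left(d \right)} = - 119 d$
$u{\left(M,R \right)} = -4 + M + R$ ($u{\left(M,R \right)} = -4 + \left(M + R\right) = -4 + M + R$)
$B = 390$ ($B = 65 \left(7 - 1\right) = 65 \cdot 6 = 390$)
$\frac{B}{-18439} + \frac{7865}{m{\left(-101 \right)}} = \frac{390}{-18439} + \frac{7865}{\left(-119\right) \left(-101\right)} = 390 \left(- \frac{1}{18439}\right) + \frac{7865}{12019} = - \frac{390}{18439} + 7865 \cdot \frac{1}{12019} = - \frac{390}{18439} + \frac{7865}{12019} = \frac{140335325}{221618341}$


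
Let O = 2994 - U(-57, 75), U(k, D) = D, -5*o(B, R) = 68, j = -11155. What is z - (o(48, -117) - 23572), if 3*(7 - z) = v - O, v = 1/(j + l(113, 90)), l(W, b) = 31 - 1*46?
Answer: 823193257/33510 ≈ 24566.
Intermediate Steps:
o(B, R) = -68/5 (o(B, R) = -1/5*68 = -68/5)
O = 2919 (O = 2994 - 1*75 = 2994 - 75 = 2919)
l(W, b) = -15 (l(W, b) = 31 - 46 = -15)
v = -1/11170 (v = 1/(-11155 - 15) = 1/(-11170) = -1/11170 ≈ -8.9525e-5)
z = 32839801/33510 (z = 7 - (-1/11170 - 1*2919)/3 = 7 - (-1/11170 - 2919)/3 = 7 - 1/3*(-32605231/11170) = 7 + 32605231/33510 = 32839801/33510 ≈ 980.00)
z - (o(48, -117) - 23572) = 32839801/33510 - (-68/5 - 23572) = 32839801/33510 - 1*(-117928/5) = 32839801/33510 + 117928/5 = 823193257/33510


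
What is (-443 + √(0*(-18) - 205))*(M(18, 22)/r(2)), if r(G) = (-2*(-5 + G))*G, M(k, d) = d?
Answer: -4873/6 + 11*I*√205/6 ≈ -812.17 + 26.249*I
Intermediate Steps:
r(G) = G*(10 - 2*G) (r(G) = (10 - 2*G)*G = G*(10 - 2*G))
(-443 + √(0*(-18) - 205))*(M(18, 22)/r(2)) = (-443 + √(0*(-18) - 205))*(22/((2*2*(5 - 1*2)))) = (-443 + √(0 - 205))*(22/((2*2*(5 - 2)))) = (-443 + √(-205))*(22/((2*2*3))) = (-443 + I*√205)*(22/12) = (-443 + I*√205)*(22*(1/12)) = (-443 + I*√205)*(11/6) = -4873/6 + 11*I*√205/6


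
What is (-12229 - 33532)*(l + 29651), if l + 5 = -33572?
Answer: 179657686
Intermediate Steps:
l = -33577 (l = -5 - 33572 = -33577)
(-12229 - 33532)*(l + 29651) = (-12229 - 33532)*(-33577 + 29651) = -45761*(-3926) = 179657686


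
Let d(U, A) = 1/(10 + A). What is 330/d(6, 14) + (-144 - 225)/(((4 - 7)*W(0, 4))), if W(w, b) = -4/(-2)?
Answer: 15963/2 ≈ 7981.5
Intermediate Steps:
W(w, b) = 2 (W(w, b) = -4*(-½) = 2)
330/d(6, 14) + (-144 - 225)/(((4 - 7)*W(0, 4))) = 330/(1/(10 + 14)) + (-144 - 225)/(((4 - 7)*2)) = 330/(1/24) - 369/((-3*2)) = 330/(1/24) - 369/(-6) = 330*24 - 369*(-⅙) = 7920 + 123/2 = 15963/2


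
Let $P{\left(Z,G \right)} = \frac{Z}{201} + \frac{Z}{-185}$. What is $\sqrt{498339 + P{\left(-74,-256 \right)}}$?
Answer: $\frac{\sqrt{503334880635}}{1005} \approx 705.93$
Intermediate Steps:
$P{\left(Z,G \right)} = - \frac{16 Z}{37185}$ ($P{\left(Z,G \right)} = Z \frac{1}{201} + Z \left(- \frac{1}{185}\right) = \frac{Z}{201} - \frac{Z}{185} = - \frac{16 Z}{37185}$)
$\sqrt{498339 + P{\left(-74,-256 \right)}} = \sqrt{498339 - - \frac{32}{1005}} = \sqrt{498339 + \frac{32}{1005}} = \sqrt{\frac{500830727}{1005}} = \frac{\sqrt{503334880635}}{1005}$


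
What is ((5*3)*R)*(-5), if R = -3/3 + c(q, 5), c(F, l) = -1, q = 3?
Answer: 150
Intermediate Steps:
R = -2 (R = -3/3 - 1 = -3*1/3 - 1 = -1 - 1 = -2)
((5*3)*R)*(-5) = ((5*3)*(-2))*(-5) = (15*(-2))*(-5) = -30*(-5) = 150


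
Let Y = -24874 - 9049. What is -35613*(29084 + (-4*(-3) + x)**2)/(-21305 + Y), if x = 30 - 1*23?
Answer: 1048624785/55228 ≈ 18987.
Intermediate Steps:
Y = -33923
x = 7 (x = 30 - 23 = 7)
-35613*(29084 + (-4*(-3) + x)**2)/(-21305 + Y) = -35613*(29084 + (-4*(-3) + 7)**2)/(-21305 - 33923) = -(-258942123/13807 - 35613*(12 + 7)**2/55228) = -35613/((-55228/(29084 + 19**2))) = -35613/((-55228/(29084 + 361))) = -35613/((-55228/29445)) = -35613/((-55228*1/29445)) = -35613/(-55228/29445) = -35613*(-29445/55228) = 1048624785/55228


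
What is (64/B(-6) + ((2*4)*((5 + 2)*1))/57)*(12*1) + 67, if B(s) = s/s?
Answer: 16089/19 ≈ 846.79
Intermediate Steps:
B(s) = 1
(64/B(-6) + ((2*4)*((5 + 2)*1))/57)*(12*1) + 67 = (64/1 + ((2*4)*((5 + 2)*1))/57)*(12*1) + 67 = (64*1 + (8*(7*1))*(1/57))*12 + 67 = (64 + (8*7)*(1/57))*12 + 67 = (64 + 56*(1/57))*12 + 67 = (64 + 56/57)*12 + 67 = (3704/57)*12 + 67 = 14816/19 + 67 = 16089/19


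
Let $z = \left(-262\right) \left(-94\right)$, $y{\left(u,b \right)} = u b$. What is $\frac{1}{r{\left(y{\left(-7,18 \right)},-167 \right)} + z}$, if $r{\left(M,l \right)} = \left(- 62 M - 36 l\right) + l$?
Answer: $\frac{1}{38285} \approx 2.612 \cdot 10^{-5}$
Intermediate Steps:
$y{\left(u,b \right)} = b u$
$r{\left(M,l \right)} = - 62 M - 35 l$
$z = 24628$
$\frac{1}{r{\left(y{\left(-7,18 \right)},-167 \right)} + z} = \frac{1}{\left(- 62 \cdot 18 \left(-7\right) - -5845\right) + 24628} = \frac{1}{\left(\left(-62\right) \left(-126\right) + 5845\right) + 24628} = \frac{1}{\left(7812 + 5845\right) + 24628} = \frac{1}{13657 + 24628} = \frac{1}{38285}$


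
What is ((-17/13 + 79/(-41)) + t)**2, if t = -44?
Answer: 633830976/284089 ≈ 2231.1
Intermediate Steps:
((-17/13 + 79/(-41)) + t)**2 = ((-17/13 + 79/(-41)) - 44)**2 = ((-17*1/13 + 79*(-1/41)) - 44)**2 = ((-17/13 - 79/41) - 44)**2 = (-1724/533 - 44)**2 = (-25176/533)**2 = 633830976/284089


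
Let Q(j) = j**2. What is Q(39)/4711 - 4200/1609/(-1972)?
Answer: 1211460027/3736939507 ≈ 0.32418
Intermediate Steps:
Q(39)/4711 - 4200/1609/(-1972) = 39**2/4711 - 4200/1609/(-1972) = 1521*(1/4711) - 4200*1/1609*(-1/1972) = 1521/4711 - 4200/1609*(-1/1972) = 1521/4711 + 1050/793237 = 1211460027/3736939507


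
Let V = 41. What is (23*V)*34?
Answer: 32062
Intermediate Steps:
(23*V)*34 = (23*41)*34 = 943*34 = 32062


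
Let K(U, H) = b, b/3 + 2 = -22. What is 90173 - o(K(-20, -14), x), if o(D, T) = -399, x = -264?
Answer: 90572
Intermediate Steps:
b = -72 (b = -6 + 3*(-22) = -6 - 66 = -72)
K(U, H) = -72
90173 - o(K(-20, -14), x) = 90173 - 1*(-399) = 90173 + 399 = 90572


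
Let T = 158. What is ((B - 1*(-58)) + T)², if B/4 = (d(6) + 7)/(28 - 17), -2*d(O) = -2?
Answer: 5798464/121 ≈ 47921.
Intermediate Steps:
d(O) = 1 (d(O) = -½*(-2) = 1)
B = 32/11 (B = 4*((1 + 7)/(28 - 17)) = 4*(8/11) = 32/11 ≈ 2.9091)
((B - 1*(-58)) + T)² = ((32/11 - 1*(-58)) + 158)² = ((32/11 + 58) + 158)² = (670/11 + 158)² = (2408/11)² = 5798464/121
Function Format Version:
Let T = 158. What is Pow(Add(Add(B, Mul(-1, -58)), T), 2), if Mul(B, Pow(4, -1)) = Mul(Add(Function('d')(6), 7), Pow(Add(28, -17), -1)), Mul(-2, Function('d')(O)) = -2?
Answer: Rational(5798464, 121) ≈ 47921.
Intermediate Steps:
Function('d')(O) = 1 (Function('d')(O) = Mul(Rational(-1, 2), -2) = 1)
B = Rational(32, 11) (B = Mul(4, Mul(Add(1, 7), Pow(Add(28, -17), -1))) = Mul(4, Mul(8, Pow(11, -1))) = Mul(4, Mul(8, Rational(1, 11))) = Mul(4, Rational(8, 11)) = Rational(32, 11) ≈ 2.9091)
Pow(Add(Add(B, Mul(-1, -58)), T), 2) = Pow(Add(Add(Rational(32, 11), Mul(-1, -58)), 158), 2) = Pow(Add(Add(Rational(32, 11), 58), 158), 2) = Pow(Add(Rational(670, 11), 158), 2) = Pow(Rational(2408, 11), 2) = Rational(5798464, 121)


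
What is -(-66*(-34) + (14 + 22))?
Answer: -2280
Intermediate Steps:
-(-66*(-34) + (14 + 22)) = -(2244 + 36) = -1*2280 = -2280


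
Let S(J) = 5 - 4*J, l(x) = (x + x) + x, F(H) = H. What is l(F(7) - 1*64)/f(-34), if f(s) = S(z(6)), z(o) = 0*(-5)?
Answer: -171/5 ≈ -34.200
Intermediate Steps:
z(o) = 0
l(x) = 3*x (l(x) = 2*x + x = 3*x)
f(s) = 5 (f(s) = 5 - 4*0 = 5 + 0 = 5)
l(F(7) - 1*64)/f(-34) = (3*(7 - 1*64))/5 = (3*(7 - 64))*(⅕) = (3*(-57))*(⅕) = -171*⅕ = -171/5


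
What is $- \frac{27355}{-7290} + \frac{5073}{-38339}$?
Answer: $\frac{202356235}{55898262} \approx 3.6201$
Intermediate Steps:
$- \frac{27355}{-7290} + \frac{5073}{-38339} = \left(-27355\right) \left(- \frac{1}{7290}\right) + 5073 \left(- \frac{1}{38339}\right) = \frac{5471}{1458} - \frac{5073}{38339} = \frac{202356235}{55898262}$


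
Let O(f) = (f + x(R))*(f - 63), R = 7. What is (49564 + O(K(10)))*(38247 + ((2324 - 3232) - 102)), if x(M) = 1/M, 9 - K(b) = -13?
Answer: 12682661541/7 ≈ 1.8118e+9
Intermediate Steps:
K(b) = 22 (K(b) = 9 - 1*(-13) = 9 + 13 = 22)
O(f) = (-63 + f)*(⅐ + f) (O(f) = (f + 1/7)*(f - 63) = (f + ⅐)*(-63 + f) = (⅐ + f)*(-63 + f) = (-63 + f)*(⅐ + f))
(49564 + O(K(10)))*(38247 + ((2324 - 3232) - 102)) = (49564 + (-9 + 22² - 440/7*22))*(38247 + ((2324 - 3232) - 102)) = (49564 + (-9 + 484 - 9680/7))*(38247 + (-908 - 102)) = (49564 - 6355/7)*(38247 - 1010) = (340593/7)*37237 = 12682661541/7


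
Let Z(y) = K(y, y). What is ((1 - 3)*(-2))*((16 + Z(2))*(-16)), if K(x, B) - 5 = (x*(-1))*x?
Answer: -1088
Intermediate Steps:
K(x, B) = 5 - x² (K(x, B) = 5 + (x*(-1))*x = 5 + (-x)*x = 5 - x²)
Z(y) = 5 - y²
((1 - 3)*(-2))*((16 + Z(2))*(-16)) = ((1 - 3)*(-2))*((16 + (5 - 1*2²))*(-16)) = (-2*(-2))*((16 + (5 - 1*4))*(-16)) = 4*((16 + (5 - 4))*(-16)) = 4*((16 + 1)*(-16)) = 4*(17*(-16)) = 4*(-272) = -1088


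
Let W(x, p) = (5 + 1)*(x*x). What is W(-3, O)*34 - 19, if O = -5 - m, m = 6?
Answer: 1817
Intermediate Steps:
O = -11 (O = -5 - 1*6 = -5 - 6 = -11)
W(x, p) = 6*x²
W(-3, O)*34 - 19 = (6*(-3)²)*34 - 19 = (6*9)*34 - 19 = 54*34 - 19 = 1836 - 19 = 1817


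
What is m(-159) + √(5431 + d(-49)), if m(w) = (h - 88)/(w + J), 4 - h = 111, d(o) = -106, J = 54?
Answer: 13/7 + 5*√213 ≈ 74.830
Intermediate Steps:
h = -107 (h = 4 - 1*111 = 4 - 111 = -107)
m(w) = -195/(54 + w) (m(w) = (-107 - 88)/(w + 54) = -195/(54 + w))
m(-159) + √(5431 + d(-49)) = -195/(54 - 159) + √(5431 - 106) = -195/(-105) + √5325 = -195*(-1/105) + 5*√213 = 13/7 + 5*√213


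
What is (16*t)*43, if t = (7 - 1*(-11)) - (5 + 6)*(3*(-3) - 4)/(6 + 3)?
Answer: 209840/9 ≈ 23316.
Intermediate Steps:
t = 305/9 (t = (7 + 11) - 11*(-9 - 4)/9 = 18 - 11*(-13*1/9) = 18 - 11*(-13)/9 = 18 - 1*(-143/9) = 18 + 143/9 = 305/9 ≈ 33.889)
(16*t)*43 = (16*(305/9))*43 = (4880/9)*43 = 209840/9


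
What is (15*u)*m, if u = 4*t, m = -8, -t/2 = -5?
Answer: -4800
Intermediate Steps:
t = 10 (t = -2*(-5) = 10)
u = 40 (u = 4*10 = 40)
(15*u)*m = (15*40)*(-8) = 600*(-8) = -4800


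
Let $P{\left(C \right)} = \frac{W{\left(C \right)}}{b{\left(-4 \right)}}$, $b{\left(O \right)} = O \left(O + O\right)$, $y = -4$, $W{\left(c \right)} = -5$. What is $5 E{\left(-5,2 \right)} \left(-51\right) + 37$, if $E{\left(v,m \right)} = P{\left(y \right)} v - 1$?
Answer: $\frac{2969}{32} \approx 92.781$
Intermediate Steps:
$b{\left(O \right)} = 2 O^{2}$ ($b{\left(O \right)} = O 2 O = 2 O^{2}$)
$P{\left(C \right)} = - \frac{5}{32}$ ($P{\left(C \right)} = - \frac{5}{2 \left(-4\right)^{2}} = - \frac{5}{2 \cdot 16} = - \frac{5}{32}$)
$E{\left(v,m \right)} = -1 - \frac{5 v}{32}$ ($E{\left(v,m \right)} = - \frac{5 v}{32} - 1 = -1 - \frac{5 v}{32}$)
$5 E{\left(-5,2 \right)} \left(-51\right) + 37 = 5 \left(-1 - - \frac{25}{32}\right) \left(-51\right) + 37 = 5 \left(-1 + \frac{25}{32}\right) \left(-51\right) + 37 = 5 \left(- \frac{7}{32}\right) \left(-51\right) + 37 = \left(- \frac{35}{32}\right) \left(-51\right) + 37 = \frac{1785}{32} + 37 = \frac{2969}{32}$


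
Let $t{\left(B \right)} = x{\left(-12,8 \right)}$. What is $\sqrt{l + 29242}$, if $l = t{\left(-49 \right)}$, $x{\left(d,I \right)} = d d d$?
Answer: $\sqrt{27514} \approx 165.87$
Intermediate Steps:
$x{\left(d,I \right)} = d^{3}$ ($x{\left(d,I \right)} = d^{2} d = d^{3}$)
$t{\left(B \right)} = -1728$ ($t{\left(B \right)} = \left(-12\right)^{3} = -1728$)
$l = -1728$
$\sqrt{l + 29242} = \sqrt{-1728 + 29242} = \sqrt{27514}$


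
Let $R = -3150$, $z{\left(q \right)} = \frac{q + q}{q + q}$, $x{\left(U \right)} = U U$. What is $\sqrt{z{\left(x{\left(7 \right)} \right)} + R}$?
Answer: $i \sqrt{3149} \approx 56.116 i$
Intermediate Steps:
$x{\left(U \right)} = U^{2}$
$z{\left(q \right)} = 1$ ($z{\left(q \right)} = \frac{2 q}{2 q} = 2 q \frac{1}{2 q} = 1$)
$\sqrt{z{\left(x{\left(7 \right)} \right)} + R} = \sqrt{1 - 3150} = \sqrt{-3149} = i \sqrt{3149}$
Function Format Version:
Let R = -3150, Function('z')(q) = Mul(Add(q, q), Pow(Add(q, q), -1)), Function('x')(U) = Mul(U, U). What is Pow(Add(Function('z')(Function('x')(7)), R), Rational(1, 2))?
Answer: Mul(I, Pow(3149, Rational(1, 2))) ≈ Mul(56.116, I)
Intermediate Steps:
Function('x')(U) = Pow(U, 2)
Function('z')(q) = 1 (Function('z')(q) = Mul(Mul(2, q), Pow(Mul(2, q), -1)) = Mul(Mul(2, q), Mul(Rational(1, 2), Pow(q, -1))) = 1)
Pow(Add(Function('z')(Function('x')(7)), R), Rational(1, 2)) = Pow(Add(1, -3150), Rational(1, 2)) = Pow(-3149, Rational(1, 2)) = Mul(I, Pow(3149, Rational(1, 2)))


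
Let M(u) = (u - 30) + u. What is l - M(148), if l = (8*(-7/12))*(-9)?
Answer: -224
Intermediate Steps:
M(u) = -30 + 2*u (M(u) = (-30 + u) + u = -30 + 2*u)
l = 42 (l = (8*(-7*1/12))*(-9) = (8*(-7/12))*(-9) = -14/3*(-9) = 42)
l - M(148) = 42 - (-30 + 2*148) = 42 - (-30 + 296) = 42 - 1*266 = 42 - 266 = -224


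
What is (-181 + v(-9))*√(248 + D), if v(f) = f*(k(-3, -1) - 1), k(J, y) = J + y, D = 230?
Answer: -136*√478 ≈ -2973.4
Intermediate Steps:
v(f) = -5*f (v(f) = f*((-3 - 1) - 1) = f*(-4 - 1) = f*(-5) = -5*f)
(-181 + v(-9))*√(248 + D) = (-181 - 5*(-9))*√(248 + 230) = (-181 + 45)*√478 = -136*√478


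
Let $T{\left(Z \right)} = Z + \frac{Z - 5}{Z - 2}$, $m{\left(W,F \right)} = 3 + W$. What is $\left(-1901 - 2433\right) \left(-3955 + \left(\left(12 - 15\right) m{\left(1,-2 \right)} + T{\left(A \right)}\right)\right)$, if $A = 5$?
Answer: $17171308$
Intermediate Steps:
$T{\left(Z \right)} = Z + \frac{-5 + Z}{-2 + Z}$
$\left(-1901 - 2433\right) \left(-3955 + \left(\left(12 - 15\right) m{\left(1,-2 \right)} + T{\left(A \right)}\right)\right) = \left(-1901 - 2433\right) \left(-3955 + \left(\left(12 - 15\right) \left(3 + 1\right) + \frac{-5 + 5^{2} - 5}{-2 + 5}\right)\right) = - 4334 \left(-3955 + \left(\left(12 - 15\right) 4 + \frac{-5 + 25 - 5}{3}\right)\right) = - 4334 \left(-3955 + \left(\left(-3\right) 4 + \frac{1}{3} \cdot 15\right)\right) = - 4334 \left(-3955 + \left(-12 + 5\right)\right) = - 4334 \left(-3955 - 7\right) = \left(-4334\right) \left(-3962\right) = 17171308$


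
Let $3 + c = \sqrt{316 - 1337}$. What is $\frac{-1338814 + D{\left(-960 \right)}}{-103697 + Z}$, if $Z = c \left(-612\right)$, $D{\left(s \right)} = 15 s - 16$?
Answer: $\frac{27568272206}{2151614549} - \frac{165635352 i \sqrt{1021}}{2151614549} \approx 12.813 - 2.4598 i$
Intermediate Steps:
$c = -3 + i \sqrt{1021}$ ($c = -3 + \sqrt{316 - 1337} = -3 + \sqrt{-1021} = -3 + i \sqrt{1021} \approx -3.0 + 31.953 i$)
$D{\left(s \right)} = -16 + 15 s$ ($D{\left(s \right)} = 15 s - 16 = -16 + 15 s$)
$Z = 1836 - 612 i \sqrt{1021}$ ($Z = \left(-3 + i \sqrt{1021}\right) \left(-612\right) = 1836 - 612 i \sqrt{1021} \approx 1836.0 - 19555.0 i$)
$\frac{-1338814 + D{\left(-960 \right)}}{-103697 + Z} = \frac{-1338814 + \left(-16 + 15 \left(-960\right)\right)}{-103697 + \left(1836 - 612 i \sqrt{1021}\right)} = \frac{-1338814 - 14416}{-101861 - 612 i \sqrt{1021}} = - \frac{1353230}{-101861 - 612 i \sqrt{1021}}$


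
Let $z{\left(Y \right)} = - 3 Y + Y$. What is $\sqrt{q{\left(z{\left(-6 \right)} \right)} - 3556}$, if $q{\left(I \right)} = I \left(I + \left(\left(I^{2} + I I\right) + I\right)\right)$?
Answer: $2 \sqrt{47} \approx 13.711$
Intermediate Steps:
$z{\left(Y \right)} = - 2 Y$
$q{\left(I \right)} = I \left(2 I + 2 I^{2}\right)$ ($q{\left(I \right)} = I \left(I + \left(\left(I^{2} + I^{2}\right) + I\right)\right) = I \left(I + \left(2 I^{2} + I\right)\right) = I \left(I + \left(I + 2 I^{2}\right)\right) = I \left(2 I + 2 I^{2}\right)$)
$\sqrt{q{\left(z{\left(-6 \right)} \right)} - 3556} = \sqrt{2 \left(\left(-2\right) \left(-6\right)\right)^{2} \left(1 - -12\right) - 3556} = \sqrt{2 \cdot 12^{2} \left(1 + 12\right) - 3556} = \sqrt{2 \cdot 144 \cdot 13 - 3556} = \sqrt{3744 - 3556} = \sqrt{188} = 2 \sqrt{47}$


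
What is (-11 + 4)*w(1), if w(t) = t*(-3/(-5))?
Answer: -21/5 ≈ -4.2000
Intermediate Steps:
w(t) = 3*t/5 (w(t) = t*(-3*(-1/5)) = t*(3/5) = 3*t/5)
(-11 + 4)*w(1) = (-11 + 4)*((3/5)*1) = -7*3/5 = -21/5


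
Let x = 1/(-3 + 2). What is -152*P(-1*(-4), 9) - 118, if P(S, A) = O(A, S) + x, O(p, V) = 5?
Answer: -726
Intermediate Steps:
x = -1 (x = 1/(-1) = -1)
P(S, A) = 4 (P(S, A) = 5 - 1 = 4)
-152*P(-1*(-4), 9) - 118 = -152*4 - 118 = -608 - 118 = -726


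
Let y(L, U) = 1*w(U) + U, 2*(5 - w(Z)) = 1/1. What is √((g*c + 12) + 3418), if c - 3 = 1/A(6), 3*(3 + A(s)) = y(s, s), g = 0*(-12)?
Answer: 7*√70 ≈ 58.566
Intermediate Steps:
g = 0
w(Z) = 9/2 (w(Z) = 5 - ½/1 = 5 - ½*1 = 5 - ½ = 9/2)
y(L, U) = 9/2 + U (y(L, U) = 1*(9/2) + U = 9/2 + U)
A(s) = -3/2 + s/3 (A(s) = -3 + (9/2 + s)/3 = -3 + (3/2 + s/3) = -3/2 + s/3)
c = 5 (c = 3 + 1/(-3/2 + (⅓)*6) = 3 + 1/(-3/2 + 2) = 3 + 1/(½) = 3 + 2 = 5)
√((g*c + 12) + 3418) = √((0*5 + 12) + 3418) = √((0 + 12) + 3418) = √(12 + 3418) = √3430 = 7*√70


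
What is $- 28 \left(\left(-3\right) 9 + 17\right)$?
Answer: $280$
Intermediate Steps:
$- 28 \left(\left(-3\right) 9 + 17\right) = - 28 \left(-27 + 17\right) = \left(-28\right) \left(-10\right) = 280$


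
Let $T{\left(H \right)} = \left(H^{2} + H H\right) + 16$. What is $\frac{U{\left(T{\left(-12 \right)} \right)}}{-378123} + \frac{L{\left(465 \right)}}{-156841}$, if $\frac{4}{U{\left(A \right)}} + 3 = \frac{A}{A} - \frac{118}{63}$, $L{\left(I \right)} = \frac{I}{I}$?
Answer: $- \frac{4394840}{1205872185341} \approx -3.6445 \cdot 10^{-6}$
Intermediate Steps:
$T{\left(H \right)} = 16 + 2 H^{2}$ ($T{\left(H \right)} = \left(H^{2} + H^{2}\right) + 16 = 2 H^{2} + 16 = 16 + 2 H^{2}$)
$L{\left(I \right)} = 1$
$U{\left(A \right)} = - \frac{63}{61}$ ($U{\left(A \right)} = \frac{4}{-3 + \left(\frac{A}{A} - \frac{118}{63}\right)} = \frac{4}{-3 + \left(1 - \frac{118}{63}\right)} = \frac{4}{-3 - \frac{55}{63}} = \frac{4}{- \frac{244}{63}} = 4 \left(- \frac{63}{244}\right) = - \frac{63}{61}$)
$\frac{U{\left(T{\left(-12 \right)} \right)}}{-378123} + \frac{L{\left(465 \right)}}{-156841} = - \frac{63}{61 \left(-378123\right)} + 1 \frac{1}{-156841} = \left(- \frac{63}{61}\right) \left(- \frac{1}{378123}\right) + 1 \left(- \frac{1}{156841}\right) = \frac{21}{7688501} - \frac{1}{156841} = - \frac{4394840}{1205872185341}$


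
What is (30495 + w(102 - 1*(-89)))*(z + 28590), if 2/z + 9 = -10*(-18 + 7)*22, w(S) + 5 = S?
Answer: 2114856425052/2411 ≈ 8.7717e+8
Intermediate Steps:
w(S) = -5 + S
z = 2/2411 (z = 2/(-9 - 10*(-18 + 7)*22) = 2/(-9 - 10*(-11)*22) = 2/(-9 + 110*22) = 2/(-9 + 2420) = 2/2411 ≈ 0.00082953)
(30495 + w(102 - 1*(-89)))*(z + 28590) = (30495 + (-5 + (102 - 1*(-89))))*(2/2411 + 28590) = (30495 + (-5 + (102 + 89)))*(68930492/2411) = (30495 + (-5 + 191))*(68930492/2411) = (30495 + 186)*(68930492/2411) = 30681*(68930492/2411) = 2114856425052/2411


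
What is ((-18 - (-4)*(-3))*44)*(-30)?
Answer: 39600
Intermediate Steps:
((-18 - (-4)*(-3))*44)*(-30) = ((-18 - 1*12)*44)*(-30) = ((-18 - 12)*44)*(-30) = -30*44*(-30) = -1320*(-30) = 39600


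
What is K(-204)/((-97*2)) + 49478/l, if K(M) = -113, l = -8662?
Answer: -4309963/840214 ≈ -5.1296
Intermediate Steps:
K(-204)/((-97*2)) + 49478/l = -113/((-97*2)) + 49478/(-8662) = -113/(-194) + 49478*(-1/8662) = -113*(-1/194) - 24739/4331 = 113/194 - 24739/4331 = -4309963/840214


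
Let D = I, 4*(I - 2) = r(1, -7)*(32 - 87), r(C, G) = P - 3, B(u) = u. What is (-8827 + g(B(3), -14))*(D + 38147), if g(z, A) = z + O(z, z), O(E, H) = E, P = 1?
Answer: -673509813/2 ≈ -3.3675e+8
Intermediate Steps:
r(C, G) = -2 (r(C, G) = 1 - 3 = -2)
I = 59/2 (I = 2 + (-2*(32 - 87))/4 = 2 + (-2*(-55))/4 = 2 + (¼)*110 = 2 + 55/2 = 59/2 ≈ 29.500)
g(z, A) = 2*z (g(z, A) = z + z = 2*z)
D = 59/2 ≈ 29.500
(-8827 + g(B(3), -14))*(D + 38147) = (-8827 + 2*3)*(59/2 + 38147) = (-8827 + 6)*(76353/2) = -8821*76353/2 = -673509813/2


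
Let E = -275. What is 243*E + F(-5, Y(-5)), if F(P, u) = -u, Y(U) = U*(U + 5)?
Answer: -66825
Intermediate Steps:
Y(U) = U*(5 + U)
243*E + F(-5, Y(-5)) = 243*(-275) - (-5)*(5 - 5) = -66825 - (-5)*0 = -66825 - 1*0 = -66825 + 0 = -66825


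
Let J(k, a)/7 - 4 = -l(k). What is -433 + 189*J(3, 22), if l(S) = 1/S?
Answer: 4418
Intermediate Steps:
l(S) = 1/S
J(k, a) = 28 - 7/k (J(k, a) = 28 + 7*(-1/k) = 28 - 7/k)
-433 + 189*J(3, 22) = -433 + 189*(28 - 7/3) = -433 + 189*(77/3) = -433 + 4851 = 4418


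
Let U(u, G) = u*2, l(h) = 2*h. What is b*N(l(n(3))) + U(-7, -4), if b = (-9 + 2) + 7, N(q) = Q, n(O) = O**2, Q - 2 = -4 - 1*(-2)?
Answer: -14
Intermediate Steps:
Q = 0 (Q = 2 + (-4 - 1*(-2)) = 2 + (-4 + 2) = 2 - 2 = 0)
N(q) = 0
b = 0 (b = -7 + 7 = 0)
U(u, G) = 2*u
b*N(l(n(3))) + U(-7, -4) = 0*0 + 2*(-7) = 0 - 14 = -14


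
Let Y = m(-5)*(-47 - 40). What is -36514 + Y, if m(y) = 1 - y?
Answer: -37036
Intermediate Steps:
Y = -522 (Y = (1 - 1*(-5))*(-47 - 40) = (1 + 5)*(-87) = 6*(-87) = -522)
-36514 + Y = -36514 - 522 = -37036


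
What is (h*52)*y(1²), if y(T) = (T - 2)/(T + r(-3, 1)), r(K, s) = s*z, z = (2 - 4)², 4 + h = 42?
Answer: -1976/5 ≈ -395.20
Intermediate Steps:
h = 38 (h = -4 + 42 = 38)
z = 4 (z = (-2)² = 4)
r(K, s) = 4*s (r(K, s) = s*4 = 4*s)
y(T) = (-2 + T)/(4 + T) (y(T) = (T - 2)/(T + 4*1) = (-2 + T)/(T + 4) = (-2 + T)/(4 + T))
(h*52)*y(1²) = (38*52)*((-2 + 1²)/(4 + 1²)) = 1976*((-2 + 1)/(4 + 1)) = 1976*(-1/5) = 1976*((⅕)*(-1)) = 1976*(-⅕) = -1976/5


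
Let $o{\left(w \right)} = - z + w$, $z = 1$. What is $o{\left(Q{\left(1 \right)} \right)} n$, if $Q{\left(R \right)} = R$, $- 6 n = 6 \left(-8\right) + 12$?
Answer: $0$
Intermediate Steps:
$n = 6$ ($n = - \frac{6 \left(-8\right) + 12}{6} = - \frac{-48 + 12}{6} = \left(- \frac{1}{6}\right) \left(-36\right) = 6$)
$o{\left(w \right)} = -1 + w$ ($o{\left(w \right)} = \left(-1\right) 1 + w = -1 + w$)
$o{\left(Q{\left(1 \right)} \right)} n = \left(-1 + 1\right) 6 = 0 \cdot 6 = 0$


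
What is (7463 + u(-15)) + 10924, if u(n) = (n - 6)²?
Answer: 18828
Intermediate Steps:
u(n) = (-6 + n)²
(7463 + u(-15)) + 10924 = (7463 + (-6 - 15)²) + 10924 = (7463 + (-21)²) + 10924 = (7463 + 441) + 10924 = 7904 + 10924 = 18828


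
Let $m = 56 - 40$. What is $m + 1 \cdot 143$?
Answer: $159$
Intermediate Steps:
$m = 16$ ($m = 56 - 40 = 16$)
$m + 1 \cdot 143 = 16 + 1 \cdot 143 = 16 + 143 = 159$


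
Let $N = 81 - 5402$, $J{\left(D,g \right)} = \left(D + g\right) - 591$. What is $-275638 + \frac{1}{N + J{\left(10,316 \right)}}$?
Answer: $- \frac{1539713869}{5586} \approx -2.7564 \cdot 10^{5}$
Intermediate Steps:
$J{\left(D,g \right)} = -591 + D + g$
$N = -5321$ ($N = 81 - 5402 = -5321$)
$-275638 + \frac{1}{N + J{\left(10,316 \right)}} = -275638 + \frac{1}{-5321 + \left(-591 + 10 + 316\right)} = -275638 + \frac{1}{-5321 - 265} = -275638 + \frac{1}{-5586} = -275638 - \frac{1}{5586} = - \frac{1539713869}{5586}$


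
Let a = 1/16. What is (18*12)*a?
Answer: 27/2 ≈ 13.500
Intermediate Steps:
a = 1/16 ≈ 0.062500
(18*12)*a = (18*12)*(1/16) = 216*(1/16) = 27/2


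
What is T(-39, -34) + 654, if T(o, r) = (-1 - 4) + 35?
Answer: 684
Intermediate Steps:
T(o, r) = 30 (T(o, r) = -5 + 35 = 30)
T(-39, -34) + 654 = 30 + 654 = 684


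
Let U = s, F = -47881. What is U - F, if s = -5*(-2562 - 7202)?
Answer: 96701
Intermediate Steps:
s = 48820 (s = -5*(-9764) = 48820)
U = 48820
U - F = 48820 - 1*(-47881) = 48820 + 47881 = 96701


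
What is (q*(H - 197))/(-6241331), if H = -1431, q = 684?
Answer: 1113552/6241331 ≈ 0.17842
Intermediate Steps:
(q*(H - 197))/(-6241331) = (684*(-1431 - 197))/(-6241331) = (684*(-1628))*(-1/6241331) = -1113552*(-1/6241331) = 1113552/6241331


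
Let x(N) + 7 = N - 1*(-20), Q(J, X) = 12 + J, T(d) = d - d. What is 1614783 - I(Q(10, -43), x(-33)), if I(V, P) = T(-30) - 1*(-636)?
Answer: 1614147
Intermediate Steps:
T(d) = 0
x(N) = 13 + N (x(N) = -7 + (N - 1*(-20)) = -7 + (N + 20) = -7 + (20 + N) = 13 + N)
I(V, P) = 636 (I(V, P) = 0 - 1*(-636) = 0 + 636 = 636)
1614783 - I(Q(10, -43), x(-33)) = 1614783 - 1*636 = 1614783 - 636 = 1614147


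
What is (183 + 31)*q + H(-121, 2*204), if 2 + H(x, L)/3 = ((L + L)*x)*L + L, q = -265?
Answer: -120908356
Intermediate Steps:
H(x, L) = -6 + 3*L + 6*x*L² (H(x, L) = -6 + 3*(((L + L)*x)*L + L) = -6 + 3*(((2*L)*x)*L + L) = -6 + 3*((2*L*x)*L + L) = -6 + 3*(2*x*L² + L) = -6 + 3*(L + 2*x*L²) = -6 + (3*L + 6*x*L²) = -6 + 3*L + 6*x*L²)
(183 + 31)*q + H(-121, 2*204) = (183 + 31)*(-265) + (-6 + 3*(2*204) + 6*(-121)*(2*204)²) = 214*(-265) + (-6 + 3*408 + 6*(-121)*408²) = -56710 + (-6 + 1224 + 6*(-121)*166464) = -56710 + (-6 + 1224 - 120852864) = -56710 - 120851646 = -120908356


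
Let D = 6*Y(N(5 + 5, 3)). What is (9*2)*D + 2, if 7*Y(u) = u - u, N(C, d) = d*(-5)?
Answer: 2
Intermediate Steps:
N(C, d) = -5*d
Y(u) = 0 (Y(u) = (u - u)/7 = (1/7)*0 = 0)
D = 0 (D = 6*0 = 0)
(9*2)*D + 2 = (9*2)*0 + 2 = 18*0 + 2 = 0 + 2 = 2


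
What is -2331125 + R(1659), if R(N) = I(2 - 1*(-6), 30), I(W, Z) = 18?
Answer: -2331107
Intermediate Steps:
R(N) = 18
-2331125 + R(1659) = -2331125 + 18 = -2331107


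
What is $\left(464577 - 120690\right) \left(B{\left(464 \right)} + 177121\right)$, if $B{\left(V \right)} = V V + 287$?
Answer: $135045800448$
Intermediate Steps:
$B{\left(V \right)} = 287 + V^{2}$ ($B{\left(V \right)} = V^{2} + 287 = 287 + V^{2}$)
$\left(464577 - 120690\right) \left(B{\left(464 \right)} + 177121\right) = \left(464577 - 120690\right) \left(\left(287 + 464^{2}\right) + 177121\right) = 343887 \left(\left(287 + 215296\right) + 177121\right) = 343887 \left(215583 + 177121\right) = 343887 \cdot 392704 = 135045800448$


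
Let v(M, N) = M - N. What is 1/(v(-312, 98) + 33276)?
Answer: 1/32866 ≈ 3.0427e-5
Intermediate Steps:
1/(v(-312, 98) + 33276) = 1/((-312 - 1*98) + 33276) = 1/((-312 - 98) + 33276) = 1/(-410 + 33276) = 1/32866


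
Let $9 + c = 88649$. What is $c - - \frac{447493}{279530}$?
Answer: $\frac{24777986693}{279530} \approx 88642.0$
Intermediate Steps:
$c = 88640$ ($c = -9 + 88649 = 88640$)
$c - - \frac{447493}{279530} = 88640 - - \frac{447493}{279530} = 88640 + \frac{447493}{279530} = \frac{24777986693}{279530}$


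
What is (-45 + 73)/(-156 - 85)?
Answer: -28/241 ≈ -0.11618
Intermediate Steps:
(-45 + 73)/(-156 - 85) = 28/(-241) = 28*(-1/241) = -28/241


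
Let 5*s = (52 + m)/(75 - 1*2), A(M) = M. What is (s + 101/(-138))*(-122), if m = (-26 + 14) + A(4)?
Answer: 1878373/25185 ≈ 74.583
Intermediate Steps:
m = -8 (m = (-26 + 14) + 4 = -12 + 4 = -8)
s = 44/365 (s = ((52 - 8)/(75 - 1*2))/5 = (44/(75 - 2))/5 = (44/73)/5 = (44*(1/73))/5 = (1/5)*(44/73) = 44/365 ≈ 0.12055)
(s + 101/(-138))*(-122) = (44/365 + 101/(-138))*(-122) = (44/365 + 101*(-1/138))*(-122) = (44/365 - 101/138)*(-122) = -30793/50370*(-122) = 1878373/25185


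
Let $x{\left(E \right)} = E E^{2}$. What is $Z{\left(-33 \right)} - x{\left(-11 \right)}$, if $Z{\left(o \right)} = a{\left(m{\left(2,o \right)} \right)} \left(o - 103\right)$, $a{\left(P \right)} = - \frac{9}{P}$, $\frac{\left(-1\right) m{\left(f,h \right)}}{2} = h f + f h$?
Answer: $\frac{14692}{11} \approx 1335.6$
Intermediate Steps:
$x{\left(E \right)} = E^{3}$
$m{\left(f,h \right)} = - 4 f h$ ($m{\left(f,h \right)} = - 2 \left(h f + f h\right) = - 2 \left(f h + f h\right) = - 2 \cdot 2 f h = - 4 f h$)
$Z{\left(o \right)} = \frac{9 \left(-103 + o\right)}{8 o}$ ($Z{\left(o \right)} = - \frac{9}{\left(-4\right) 2 o} \left(o - 103\right) = - \frac{9}{\left(-8\right) o} \left(-103 + o\right) = - 9 \left(- \frac{1}{8 o}\right) \left(-103 + o\right) = \frac{9}{8 o} \left(-103 + o\right) = \frac{9 \left(-103 + o\right)}{8 o}$)
$Z{\left(-33 \right)} - x{\left(-11 \right)} = \frac{9 \left(-103 - 33\right)}{8 \left(-33\right)} - \left(-11\right)^{3} = \frac{9}{8} \left(- \frac{1}{33}\right) \left(-136\right) - -1331 = \frac{51}{11} + 1331 = \frac{14692}{11}$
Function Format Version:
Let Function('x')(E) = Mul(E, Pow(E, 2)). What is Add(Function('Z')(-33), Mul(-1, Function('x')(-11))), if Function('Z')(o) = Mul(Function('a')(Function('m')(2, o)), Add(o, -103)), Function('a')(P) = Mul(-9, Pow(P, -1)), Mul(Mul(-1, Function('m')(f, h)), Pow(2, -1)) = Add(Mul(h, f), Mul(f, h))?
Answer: Rational(14692, 11) ≈ 1335.6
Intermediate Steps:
Function('x')(E) = Pow(E, 3)
Function('m')(f, h) = Mul(-4, f, h) (Function('m')(f, h) = Mul(-2, Add(Mul(h, f), Mul(f, h))) = Mul(-2, Add(Mul(f, h), Mul(f, h))) = Mul(-2, Mul(2, f, h)) = Mul(-4, f, h))
Function('Z')(o) = Mul(Rational(9, 8), Pow(o, -1), Add(-103, o)) (Function('Z')(o) = Mul(Mul(-9, Pow(Mul(-4, 2, o), -1)), Add(o, -103)) = Mul(Mul(-9, Pow(Mul(-8, o), -1)), Add(-103, o)) = Mul(Mul(-9, Mul(Rational(-1, 8), Pow(o, -1))), Add(-103, o)) = Mul(Mul(Rational(9, 8), Pow(o, -1)), Add(-103, o)) = Mul(Rational(9, 8), Pow(o, -1), Add(-103, o)))
Add(Function('Z')(-33), Mul(-1, Function('x')(-11))) = Add(Mul(Rational(9, 8), Pow(-33, -1), Add(-103, -33)), Mul(-1, Pow(-11, 3))) = Add(Mul(Rational(9, 8), Rational(-1, 33), -136), Mul(-1, -1331)) = Add(Rational(51, 11), 1331) = Rational(14692, 11)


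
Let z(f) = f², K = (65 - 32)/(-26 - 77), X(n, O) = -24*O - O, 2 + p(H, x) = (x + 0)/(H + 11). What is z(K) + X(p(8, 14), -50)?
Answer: 13262339/10609 ≈ 1250.1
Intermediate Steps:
p(H, x) = -2 + x/(11 + H) (p(H, x) = -2 + (x + 0)/(H + 11) = -2 + x/(11 + H))
X(n, O) = -25*O
K = -33/103 (K = 33/(-103) = 33*(-1/103) = -33/103 ≈ -0.32039)
z(K) + X(p(8, 14), -50) = (-33/103)² - 25*(-50) = 1089/10609 + 1250 = 13262339/10609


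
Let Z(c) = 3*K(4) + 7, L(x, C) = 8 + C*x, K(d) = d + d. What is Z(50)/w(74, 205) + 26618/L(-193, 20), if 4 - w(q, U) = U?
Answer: -911605/129042 ≈ -7.0644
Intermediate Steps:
K(d) = 2*d
w(q, U) = 4 - U
Z(c) = 31 (Z(c) = 3*(2*4) + 7 = 3*8 + 7 = 24 + 7 = 31)
Z(50)/w(74, 205) + 26618/L(-193, 20) = 31/(4 - 1*205) + 26618/(8 + 20*(-193)) = 31/(4 - 205) + 26618/(8 - 3860) = 31/(-201) + 26618/(-3852) = 31*(-1/201) + 26618*(-1/3852) = -31/201 - 13309/1926 = -911605/129042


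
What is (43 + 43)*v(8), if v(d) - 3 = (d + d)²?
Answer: 22274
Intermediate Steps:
v(d) = 3 + 4*d² (v(d) = 3 + (d + d)² = 3 + (2*d)² = 3 + 4*d²)
(43 + 43)*v(8) = (43 + 43)*(3 + 4*8²) = 86*(3 + 4*64) = 86*(3 + 256) = 86*259 = 22274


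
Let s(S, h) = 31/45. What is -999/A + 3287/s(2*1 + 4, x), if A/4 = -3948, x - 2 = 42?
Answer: 778634883/163184 ≈ 4771.5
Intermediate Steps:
x = 44 (x = 2 + 42 = 44)
A = -15792 (A = 4*(-3948) = -15792)
s(S, h) = 31/45 (s(S, h) = 31*(1/45) = 31/45)
-999/A + 3287/s(2*1 + 4, x) = -999/(-15792) + 3287/(31/45) = -999*(-1/15792) + 3287*(45/31) = 333/5264 + 147915/31 = 778634883/163184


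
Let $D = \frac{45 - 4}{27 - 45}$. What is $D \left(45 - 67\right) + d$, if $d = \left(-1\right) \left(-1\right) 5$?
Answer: $\frac{496}{9} \approx 55.111$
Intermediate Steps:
$D = - \frac{41}{18}$ ($D = \frac{41}{-18} = 41 \left(- \frac{1}{18}\right) = - \frac{41}{18} \approx -2.2778$)
$d = 5$ ($d = 1 \cdot 5 = 5$)
$D \left(45 - 67\right) + d = - \frac{41 \left(45 - 67\right)}{18} + 5 = \left(- \frac{41}{18}\right) \left(-22\right) + 5 = \frac{451}{9} + 5 = \frac{496}{9}$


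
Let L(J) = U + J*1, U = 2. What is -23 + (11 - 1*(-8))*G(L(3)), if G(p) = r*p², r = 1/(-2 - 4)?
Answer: -613/6 ≈ -102.17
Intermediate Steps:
r = -⅙ (r = 1/(-6) = -⅙ ≈ -0.16667)
L(J) = 2 + J (L(J) = 2 + J*1 = 2 + J)
G(p) = -p²/6
-23 + (11 - 1*(-8))*G(L(3)) = -23 + (11 - 1*(-8))*(-(2 + 3)²/6) = -23 + (11 + 8)*(-⅙*5²) = -23 + 19*(-⅙*25) = -23 + 19*(-25/6) = -23 - 475/6 = -613/6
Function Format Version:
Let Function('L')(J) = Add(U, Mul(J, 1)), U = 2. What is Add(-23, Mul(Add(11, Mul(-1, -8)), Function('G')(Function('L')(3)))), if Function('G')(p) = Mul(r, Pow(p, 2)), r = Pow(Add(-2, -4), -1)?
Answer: Rational(-613, 6) ≈ -102.17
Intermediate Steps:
r = Rational(-1, 6) (r = Pow(-6, -1) = Rational(-1, 6) ≈ -0.16667)
Function('L')(J) = Add(2, J) (Function('L')(J) = Add(2, Mul(J, 1)) = Add(2, J))
Function('G')(p) = Mul(Rational(-1, 6), Pow(p, 2))
Add(-23, Mul(Add(11, Mul(-1, -8)), Function('G')(Function('L')(3)))) = Add(-23, Mul(Add(11, Mul(-1, -8)), Mul(Rational(-1, 6), Pow(Add(2, 3), 2)))) = Add(-23, Mul(Add(11, 8), Mul(Rational(-1, 6), Pow(5, 2)))) = Add(-23, Mul(19, Mul(Rational(-1, 6), 25))) = Add(-23, Mul(19, Rational(-25, 6))) = Add(-23, Rational(-475, 6)) = Rational(-613, 6)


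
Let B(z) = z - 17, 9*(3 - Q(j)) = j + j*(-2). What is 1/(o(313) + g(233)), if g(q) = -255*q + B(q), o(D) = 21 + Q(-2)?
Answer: -9/532577 ≈ -1.6899e-5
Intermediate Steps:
Q(j) = 3 + j/9 (Q(j) = 3 - (j + j*(-2))/9 = 3 - (j - 2*j)/9 = 3 - (-1)*j/9 = 3 + j/9)
B(z) = -17 + z
o(D) = 214/9 (o(D) = 21 + (3 + (⅑)*(-2)) = 21 + (3 - 2/9) = 21 + 25/9 = 214/9)
g(q) = -17 - 254*q (g(q) = -255*q + (-17 + q) = -17 - 254*q)
1/(o(313) + g(233)) = 1/(214/9 + (-17 - 254*233)) = 1/(214/9 + (-17 - 59182)) = 1/(214/9 - 59199) = 1/(-532577/9) = -9/532577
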